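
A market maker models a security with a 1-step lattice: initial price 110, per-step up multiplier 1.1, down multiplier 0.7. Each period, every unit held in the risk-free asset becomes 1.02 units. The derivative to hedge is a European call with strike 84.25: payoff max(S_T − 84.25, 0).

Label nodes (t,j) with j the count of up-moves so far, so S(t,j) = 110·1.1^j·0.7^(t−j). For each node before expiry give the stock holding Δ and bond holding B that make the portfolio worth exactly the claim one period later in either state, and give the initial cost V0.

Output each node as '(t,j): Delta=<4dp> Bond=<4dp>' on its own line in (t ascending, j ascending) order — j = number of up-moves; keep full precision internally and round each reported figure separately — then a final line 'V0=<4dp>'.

Risk-neutral probability p* = (R−d)/(u−d) = (1.02−0.7)/(1.1−0.7) = 0.8000.
Terminal payoffs: V(1,0)=0.0000, V(1,1)=36.7500
Node (0,0) S=110.0000: V=(p*·36.7500+(1−p*)·0.0000)/1.02=28.8235; Δ=(36.7500−0.0000)/(121.0000−77.0000)=0.8352; B=V−Δ·S=-63.0515
Self-financing check: at every node Δ·S+B equals the discounted successor values.

(0,0): Delta=0.8352 Bond=-63.0515
V0=28.8235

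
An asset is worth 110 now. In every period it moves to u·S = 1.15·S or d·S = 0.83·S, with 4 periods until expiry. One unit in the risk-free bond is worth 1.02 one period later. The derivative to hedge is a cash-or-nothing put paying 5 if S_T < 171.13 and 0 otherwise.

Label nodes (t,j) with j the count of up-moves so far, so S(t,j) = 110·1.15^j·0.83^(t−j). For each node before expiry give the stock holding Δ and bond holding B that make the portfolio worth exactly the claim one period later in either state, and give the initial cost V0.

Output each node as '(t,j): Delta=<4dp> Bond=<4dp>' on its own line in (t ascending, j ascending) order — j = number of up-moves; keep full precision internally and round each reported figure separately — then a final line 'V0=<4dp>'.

(0,0): Delta=-0.0280 Bond=7.1271
(1,0): Delta=0.0000 Bond=4.7116
(1,1): Delta=-0.0419 Bond=9.0199
(2,0): Delta=0.0000 Bond=4.8058
(2,1): Delta=0.0000 Bond=4.8058
(2,2): Delta=-0.0625 Bond=12.2070
(3,0): Delta=0.0000 Bond=4.9020
(3,1): Delta=0.0000 Bond=4.9020
(3,2): Delta=0.0000 Bond=4.9020
(3,3): Delta=-0.0934 Bond=17.6164
V0=4.0451

No-arbitrage ⇒ martingale measure with p* = (R−d)/(u−d) = 0.5938.
Payoff layer (t=4): V(4,0)=5.0000, V(4,1)=5.0000, V(4,2)=5.0000, V(4,3)=5.0000, V(4,4)=0.0000
(3,0): S=62.8966. Δ = (V_up−V_dn)/(S_up−S_dn) = (5.0000−5.0000)/(72.3311−52.2042) = 0.0000. V = [p*·5.0000 + (1−p*)·5.0000]/1.02 = 4.9020. B = V − Δ·S = 4.9020.
(3,1): S=87.1458. Δ = (V_up−V_dn)/(S_up−S_dn) = (5.0000−5.0000)/(100.2177−72.3311) = 0.0000. V = [p*·5.0000 + (1−p*)·5.0000]/1.02 = 4.9020. B = V − Δ·S = 4.9020.
(3,2): S=120.7442. Δ = (V_up−V_dn)/(S_up−S_dn) = (5.0000−5.0000)/(138.8559−100.2177) = 0.0000. V = [p*·5.0000 + (1−p*)·5.0000]/1.02 = 4.9020. B = V − Δ·S = 4.9020.
(3,3): S=167.2962. Δ = (V_up−V_dn)/(S_up−S_dn) = (0.0000−5.0000)/(192.3907−138.8559) = -0.0934. V = [p*·0.0000 + (1−p*)·5.0000]/1.02 = 1.9914. B = V − Δ·S = 17.6164.
(2,0): S=75.7790. Δ = (V_up−V_dn)/(S_up−S_dn) = (4.9020−4.9020)/(87.1458−62.8966) = 0.0000. V = [p*·4.9020 + (1−p*)·4.9020]/1.02 = 4.8058. B = V − Δ·S = 4.8058.
(2,1): S=104.9950. Δ = (V_up−V_dn)/(S_up−S_dn) = (4.9020−4.9020)/(120.7442−87.1458) = 0.0000. V = [p*·4.9020 + (1−p*)·4.9020]/1.02 = 4.8058. B = V − Δ·S = 4.8058.
(2,2): S=145.4750. Δ = (V_up−V_dn)/(S_up−S_dn) = (1.9914−4.9020)/(167.2962−120.7442) = -0.0625. V = [p*·1.9914 + (1−p*)·4.9020]/1.02 = 3.1116. B = V − Δ·S = 12.2070.
(1,0): S=91.3000. Δ = (V_up−V_dn)/(S_up−S_dn) = (4.8058−4.8058)/(104.9950−75.7790) = 0.0000. V = [p*·4.8058 + (1−p*)·4.8058]/1.02 = 4.7116. B = V − Δ·S = 4.7116.
(1,1): S=126.5000. Δ = (V_up−V_dn)/(S_up−S_dn) = (3.1116−4.8058)/(145.4750−104.9950) = -0.0419. V = [p*·3.1116 + (1−p*)·4.8058]/1.02 = 3.7254. B = V − Δ·S = 9.0199.
(0,0): S=110.0000. Δ = (V_up−V_dn)/(S_up−S_dn) = (3.7254−4.7116)/(126.5000−91.3000) = -0.0280. V = [p*·3.7254 + (1−p*)·4.7116]/1.02 = 4.0451. B = V − Δ·S = 7.1271.
Self-financing check: at every node Δ·S+B equals the discounted successor values.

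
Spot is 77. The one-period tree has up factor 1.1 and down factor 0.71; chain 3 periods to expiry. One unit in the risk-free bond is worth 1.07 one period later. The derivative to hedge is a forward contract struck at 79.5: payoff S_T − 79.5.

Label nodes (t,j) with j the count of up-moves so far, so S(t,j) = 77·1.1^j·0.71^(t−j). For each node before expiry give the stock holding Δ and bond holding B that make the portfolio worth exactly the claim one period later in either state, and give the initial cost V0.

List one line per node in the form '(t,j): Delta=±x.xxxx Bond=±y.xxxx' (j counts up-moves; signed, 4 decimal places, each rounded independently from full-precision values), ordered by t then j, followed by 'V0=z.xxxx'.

(0,0): Delta=1.0000 Bond=-64.8957
(1,0): Delta=1.0000 Bond=-69.4384
(1,1): Delta=1.0000 Bond=-69.4384
(2,0): Delta=1.0000 Bond=-74.2991
(2,1): Delta=1.0000 Bond=-74.2991
(2,2): Delta=1.0000 Bond=-74.2991
V0=12.1043

Since d<R<u, set p* = (R−d)/(u−d) = 0.9231; price each node as the discounted p*-expectation of its children.
Terminal payoffs: V(3,0)=-51.9409, V(3,1)=-36.8027, V(3,2)=-13.3493, V(3,3)=22.9870
Node (2,0) S=38.8157: V=(p*·-36.8027+(1−p*)·-51.9409)/1.07=-35.4834; Δ=(-36.8027−-51.9409)/(42.6973−27.5591)=1.0000; B=V−Δ·S=-74.2991
Node (2,1) S=60.1370: V=(p*·-13.3493+(1−p*)·-36.8027)/1.07=-14.1621; Δ=(-13.3493−-36.8027)/(66.1507−42.6973)=1.0000; B=V−Δ·S=-74.2991
Node (2,2) S=93.1700: V=(p*·22.9870+(1−p*)·-13.3493)/1.07=18.8709; Δ=(22.9870−-13.3493)/(102.4870−66.1507)=1.0000; B=V−Δ·S=-74.2991
Node (1,0) S=54.6700: V=(p*·-14.1621+(1−p*)·-35.4834)/1.07=-14.7684; Δ=(-14.1621−-35.4834)/(60.1370−38.8157)=1.0000; B=V−Δ·S=-69.4384
Node (1,1) S=84.7000: V=(p*·18.8709+(1−p*)·-14.1621)/1.07=15.2616; Δ=(18.8709−-14.1621)/(93.1700−60.1370)=1.0000; B=V−Δ·S=-69.4384
Node (0,0) S=77.0000: V=(p*·15.2616+(1−p*)·-14.7684)/1.07=12.1043; Δ=(15.2616−-14.7684)/(84.7000−54.6700)=1.0000; B=V−Δ·S=-64.8957
Each (Δ,B) replicates both successor values, so the strategy is self-financing and V0 is arbitrage-free.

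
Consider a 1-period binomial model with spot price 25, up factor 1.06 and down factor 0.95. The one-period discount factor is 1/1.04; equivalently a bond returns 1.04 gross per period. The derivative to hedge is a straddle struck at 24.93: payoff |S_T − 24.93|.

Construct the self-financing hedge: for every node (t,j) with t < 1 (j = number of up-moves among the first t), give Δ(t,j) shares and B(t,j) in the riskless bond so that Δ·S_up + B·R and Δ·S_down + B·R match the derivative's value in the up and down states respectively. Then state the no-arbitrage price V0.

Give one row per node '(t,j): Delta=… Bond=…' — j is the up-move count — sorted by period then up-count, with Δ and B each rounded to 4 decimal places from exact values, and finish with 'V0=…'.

(0,0): Delta=0.1418 Bond=-2.1040
V0=1.4414

Risk-neutral probability p* = (R−d)/(u−d) = (1.04−0.95)/(1.06−0.95) = 0.8182.
Payoff layer (t=1): V(1,0)=1.1800, V(1,1)=1.5700
Node (0,0) S=25.0000: V=(p*·1.5700+(1−p*)·1.1800)/1.04=1.4414; Δ=(1.5700−1.1800)/(26.5000−23.7500)=0.1418; B=V−Δ·S=-2.1040
The time-0 hedge costs 1.4414, which is the no-arbitrage price.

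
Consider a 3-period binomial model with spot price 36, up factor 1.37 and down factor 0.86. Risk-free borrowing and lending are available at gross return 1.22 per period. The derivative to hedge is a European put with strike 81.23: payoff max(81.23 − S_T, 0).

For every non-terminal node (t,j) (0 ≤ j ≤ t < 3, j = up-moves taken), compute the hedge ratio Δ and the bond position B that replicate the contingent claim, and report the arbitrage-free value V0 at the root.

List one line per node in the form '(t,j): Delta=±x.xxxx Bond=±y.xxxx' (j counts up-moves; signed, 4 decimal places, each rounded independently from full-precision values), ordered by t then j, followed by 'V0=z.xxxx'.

Since d<R<u, set p* = (R−d)/(u−d) = 0.7059; price each node as the discounted p*-expectation of its children.
At expiry t=3: V(3,0)=58.3320, V(3,1)=44.7529, V(3,2)=23.1212, V(3,3)=0.0000
Node (2,0) S=26.6256: V=(p*·44.7529+(1−p*)·58.3320)/1.22=39.9564; Δ=(44.7529−58.3320)/(36.4771−22.8980)=-1.0000; B=V−Δ·S=66.5820
Node (2,1) S=42.4152: V=(p*·23.1212+(1−p*)·44.7529)/1.22=24.1668; Δ=(23.1212−44.7529)/(58.1088−36.4771)=-1.0000; B=V−Δ·S=66.5820
Node (2,2) S=67.5684: V=(p*·0.0000+(1−p*)·23.1212)/1.22=5.5741; Δ=(0.0000−23.1212)/(92.5687−58.1088)=-0.6710; B=V−Δ·S=50.9097
Node (1,0) S=30.9600: V=(p*·24.1668+(1−p*)·39.9564)/1.22=23.6154; Δ=(24.1668−39.9564)/(42.4152−26.6256)=-1.0000; B=V−Δ·S=54.5754
Node (1,1) S=49.3200: V=(p*·5.5741+(1−p*)·24.1668)/1.22=9.0512; Δ=(5.5741−24.1668)/(67.5684−42.4152)=-0.7392; B=V−Δ·S=45.5075
Node (0,0) S=36.0000: V=(p*·9.0512+(1−p*)·23.6154)/1.22=10.9302; Δ=(9.0512−23.6154)/(49.3200−30.9600)=-0.7933; B=V−Δ·S=39.4873
Root portfolio cost Δ·36+B reproduces V0=10.9302.

(0,0): Delta=-0.7933 Bond=39.4873
(1,0): Delta=-1.0000 Bond=54.5754
(1,1): Delta=-0.7392 Bond=45.5075
(2,0): Delta=-1.0000 Bond=66.5820
(2,1): Delta=-1.0000 Bond=66.5820
(2,2): Delta=-0.6710 Bond=50.9097
V0=10.9302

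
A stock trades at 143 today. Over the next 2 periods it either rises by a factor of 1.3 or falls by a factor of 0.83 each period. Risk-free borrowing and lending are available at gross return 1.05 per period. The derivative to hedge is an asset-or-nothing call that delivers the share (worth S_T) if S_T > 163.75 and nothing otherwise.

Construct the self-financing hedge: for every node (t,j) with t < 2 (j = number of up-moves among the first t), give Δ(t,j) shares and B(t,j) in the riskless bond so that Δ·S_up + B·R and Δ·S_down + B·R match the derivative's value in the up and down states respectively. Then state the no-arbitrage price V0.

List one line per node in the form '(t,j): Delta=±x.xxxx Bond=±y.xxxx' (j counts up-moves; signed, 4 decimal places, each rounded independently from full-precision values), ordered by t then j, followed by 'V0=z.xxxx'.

No-arbitrage ⇒ martingale measure with p* = (R−d)/(u−d) = 0.4681.
Terminal values V(2,·): V(2,0)=0.0000, V(2,1)=0.0000, V(2,2)=241.6700
Node (1,0) S=118.6900: V=(p*·0.0000+(1−p*)·0.0000)/1.05=0.0000; Δ=(0.0000−0.0000)/(154.2970−98.5127)=0.0000; B=V−Δ·S=0.0000
Node (1,1) S=185.9000: V=(p*·241.6700+(1−p*)·0.0000)/1.05=107.7354; Δ=(241.6700−0.0000)/(241.6700−154.2970)=2.7660; B=V−Δ·S=-406.4561
Node (0,0) S=143.0000: V=(p*·107.7354+(1−p*)·0.0000)/1.05=48.0279; Δ=(107.7354−0.0000)/(185.9000−118.6900)=1.6030; B=V−Δ·S=-181.1962
Root portfolio cost Δ·143+B reproduces V0=48.0279.

(0,0): Delta=1.6030 Bond=-181.1962
(1,0): Delta=0.0000 Bond=0.0000
(1,1): Delta=2.7660 Bond=-406.4561
V0=48.0279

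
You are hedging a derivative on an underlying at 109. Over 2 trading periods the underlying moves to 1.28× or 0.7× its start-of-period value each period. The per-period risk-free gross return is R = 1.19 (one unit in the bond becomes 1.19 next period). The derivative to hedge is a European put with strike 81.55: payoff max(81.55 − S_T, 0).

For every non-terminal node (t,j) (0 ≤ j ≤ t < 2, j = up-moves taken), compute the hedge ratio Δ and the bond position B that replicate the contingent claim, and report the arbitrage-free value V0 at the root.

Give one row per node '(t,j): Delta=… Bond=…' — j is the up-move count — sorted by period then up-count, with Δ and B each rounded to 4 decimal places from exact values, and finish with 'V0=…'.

No-arbitrage ⇒ martingale measure with p* = (R−d)/(u−d) = 0.8448.
At expiry t=2: V(2,0)=28.1400, V(2,1)=0.0000, V(2,2)=0.0000
Node (1,0) S=76.3000: V=(p*·0.0000+(1−p*)·28.1400)/1.19=3.6694; Δ=(0.0000−28.1400)/(97.6640−53.4100)=-0.6359; B=V−Δ·S=52.1866
Node (1,1) S=139.5200: V=(p*·0.0000+(1−p*)·0.0000)/1.19=0.0000; Δ=(0.0000−0.0000)/(178.5856−97.6640)=0.0000; B=V−Δ·S=0.0000
Node (0,0) S=109.0000: V=(p*·0.0000+(1−p*)·3.6694)/1.19=0.4785; Δ=(0.0000−3.6694)/(139.5200−76.3000)=-0.0580; B=V−Δ·S=6.8050
Each (Δ,B) replicates both successor values, so the strategy is self-financing and V0 is arbitrage-free.

(0,0): Delta=-0.0580 Bond=6.8050
(1,0): Delta=-0.6359 Bond=52.1866
(1,1): Delta=0.0000 Bond=0.0000
V0=0.4785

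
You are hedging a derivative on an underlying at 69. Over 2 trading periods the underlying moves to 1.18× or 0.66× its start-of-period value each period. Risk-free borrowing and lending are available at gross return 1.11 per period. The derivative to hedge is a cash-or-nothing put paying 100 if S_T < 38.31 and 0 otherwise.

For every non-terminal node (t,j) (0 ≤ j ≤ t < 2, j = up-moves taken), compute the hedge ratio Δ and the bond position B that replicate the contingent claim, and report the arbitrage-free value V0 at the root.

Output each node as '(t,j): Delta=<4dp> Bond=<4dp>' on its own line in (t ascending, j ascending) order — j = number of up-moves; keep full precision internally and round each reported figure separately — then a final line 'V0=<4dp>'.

The replicating-portfolio and risk-neutral prices coincide; use p* = (1.11−0.66)/(1.18−0.66) = 0.8654 for the latter.
Terminal payoffs: V(2,0)=100.0000, V(2,1)=0.0000, V(2,2)=0.0000
(1,0): S=45.5400. Δ = (V_up−V_dn)/(S_up−S_dn) = (0.0000−100.0000)/(53.7372−30.0564) = -4.2228. V = [p*·0.0000 + (1−p*)·100.0000]/1.11 = 12.1275. B = V − Δ·S = 204.4352.
(1,1): S=81.4200. Δ = (V_up−V_dn)/(S_up−S_dn) = (0.0000−0.0000)/(96.0756−53.7372) = 0.0000. V = [p*·0.0000 + (1−p*)·0.0000]/1.11 = 0.0000. B = V − Δ·S = 0.0000.
(0,0): S=69.0000. Δ = (V_up−V_dn)/(S_up−S_dn) = (0.0000−12.1275)/(81.4200−45.5400) = -0.3380. V = [p*·0.0000 + (1−p*)·12.1275]/1.11 = 1.4708. B = V − Δ·S = 24.7929.
Check: Δ(0,0)·S0 + B(0,0) = 1.4708 = V0.

(0,0): Delta=-0.3380 Bond=24.7929
(1,0): Delta=-4.2228 Bond=204.4352
(1,1): Delta=0.0000 Bond=0.0000
V0=1.4708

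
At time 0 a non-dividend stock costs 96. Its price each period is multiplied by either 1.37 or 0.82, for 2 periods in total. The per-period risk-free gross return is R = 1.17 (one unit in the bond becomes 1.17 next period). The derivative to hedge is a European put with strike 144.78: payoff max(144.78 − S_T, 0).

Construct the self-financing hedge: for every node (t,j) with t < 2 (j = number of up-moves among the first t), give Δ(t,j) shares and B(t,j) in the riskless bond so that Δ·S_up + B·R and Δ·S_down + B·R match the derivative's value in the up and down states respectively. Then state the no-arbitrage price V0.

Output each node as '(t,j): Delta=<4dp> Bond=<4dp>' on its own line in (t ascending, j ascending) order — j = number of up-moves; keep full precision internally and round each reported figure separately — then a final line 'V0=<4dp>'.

The replicating-portfolio and risk-neutral prices coincide; use p* = (1.17−0.82)/(1.37−0.82) = 0.6364 for the latter.
Payoff layer (t=2): V(2,0)=80.2296, V(2,1)=36.9336, V(2,2)=0.0000
(1,0): S=78.7200. Δ = (V_up−V_dn)/(S_up−S_dn) = (36.9336−80.2296)/(107.8464−64.5504) = -1.0000. V = [p*·36.9336 + (1−p*)·80.2296]/1.17 = 45.0236. B = V − Δ·S = 123.7436.
(1,1): S=131.5200. Δ = (V_up−V_dn)/(S_up−S_dn) = (0.0000−36.9336)/(180.1824−107.8464) = -0.5106. V = [p*·0.0000 + (1−p*)·36.9336]/1.17 = 11.4790. B = V − Δ·S = 78.6310.
(0,0): S=96.0000. Δ = (V_up−V_dn)/(S_up−S_dn) = (11.4790−45.0236)/(131.5200−78.7200) = -0.6353. V = [p*·11.4790 + (1−p*)·45.0236]/1.17 = 20.2368. B = V − Δ·S = 81.2270.
Check: Δ(0,0)·S0 + B(0,0) = 20.2368 = V0.

(0,0): Delta=-0.6353 Bond=81.2270
(1,0): Delta=-1.0000 Bond=123.7436
(1,1): Delta=-0.5106 Bond=78.6310
V0=20.2368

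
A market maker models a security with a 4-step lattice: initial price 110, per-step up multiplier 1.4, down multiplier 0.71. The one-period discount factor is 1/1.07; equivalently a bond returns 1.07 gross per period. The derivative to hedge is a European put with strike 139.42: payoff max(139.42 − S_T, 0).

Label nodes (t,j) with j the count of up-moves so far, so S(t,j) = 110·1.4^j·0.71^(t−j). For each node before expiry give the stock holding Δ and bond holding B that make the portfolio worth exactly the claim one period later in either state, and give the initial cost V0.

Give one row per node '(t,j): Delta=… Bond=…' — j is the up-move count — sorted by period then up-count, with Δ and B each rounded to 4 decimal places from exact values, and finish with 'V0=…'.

(0,0): Delta=-0.3673 Bond=68.2969
(1,0): Delta=-0.6696 Bond=96.6857
(1,1): Delta=-0.2268 Bond=51.4370
(2,0): Delta=-1.0000 Bond=121.7748
(2,1): Delta=-0.5160 Bond=86.6594
(2,2): Delta=-0.0923 Bond=26.0510
(3,0): Delta=-1.0000 Bond=130.2991
(3,1): Delta=-1.0000 Bond=130.2991
(3,2): Delta=-0.2910 Bond=58.2832
(3,3): Delta=0.0000 Bond=0.0000
V0=27.8918

The replicating-portfolio and risk-neutral prices coincide; use p* = (1.07−0.71)/(1.4−0.71) = 0.5217 for the latter.
At expiry t=4: V(4,0)=111.4672, V(4,1)=84.3017, V(4,2)=30.7360, V(4,3)=0.0000, V(4,4)=0.0000
Node (3,0) S=39.3702: V=(p*·84.3017+(1−p*)·111.4672)/1.07=90.9289; Δ=(84.3017−111.4672)/(55.1183−27.9528)=-1.0000; B=V−Δ·S=130.2991
Node (3,1) S=77.6314: V=(p*·30.7360+(1−p*)·84.3017)/1.07=52.6677; Δ=(30.7360−84.3017)/(108.6840−55.1183)=-1.0000; B=V−Δ·S=130.2991
Node (3,2) S=153.0760: V=(p*·0.0000+(1−p*)·30.7360)/1.07=13.7382; Δ=(0.0000−30.7360)/(214.3064−108.6840)=-0.2910; B=V−Δ·S=58.2832
Node (3,3) S=301.8400: V=(p*·0.0000+(1−p*)·0.0000)/1.07=0.0000; Δ=(0.0000−0.0000)/(422.5760−214.3064)=0.0000; B=V−Δ·S=0.0000
Node (2,0) S=55.4510: V=(p*·52.6677+(1−p*)·90.9289)/1.07=66.3238; Δ=(52.6677−90.9289)/(77.6314−39.3702)=-1.0000; B=V−Δ·S=121.7748
Node (2,1) S=109.3400: V=(p*·13.7382+(1−p*)·52.6677)/1.07=30.2398; Δ=(13.7382−52.6677)/(153.0760−77.6314)=-0.5160; B=V−Δ·S=86.6594
Node (2,2) S=215.6000: V=(p*·0.0000+(1−p*)·13.7382)/1.07=6.1406; Δ=(0.0000−13.7382)/(301.8400−153.0760)=-0.0923; B=V−Δ·S=26.0510
Node (1,0) S=78.1000: V=(p*·30.2398+(1−p*)·66.3238)/1.07=44.3901; Δ=(30.2398−66.3238)/(109.3400−55.4510)=-0.6696; B=V−Δ·S=96.6857
Node (1,1) S=154.0000: V=(p*·6.1406+(1−p*)·30.2398)/1.07=16.5106; Δ=(6.1406−30.2398)/(215.6000−109.3400)=-0.2268; B=V−Δ·S=51.4370
Node (0,0) S=110.0000: V=(p*·16.5106+(1−p*)·44.3901)/1.07=27.8918; Δ=(16.5106−44.3901)/(154.0000−78.1000)=-0.3673; B=V−Δ·S=68.2969
Root portfolio cost Δ·110+B reproduces V0=27.8918.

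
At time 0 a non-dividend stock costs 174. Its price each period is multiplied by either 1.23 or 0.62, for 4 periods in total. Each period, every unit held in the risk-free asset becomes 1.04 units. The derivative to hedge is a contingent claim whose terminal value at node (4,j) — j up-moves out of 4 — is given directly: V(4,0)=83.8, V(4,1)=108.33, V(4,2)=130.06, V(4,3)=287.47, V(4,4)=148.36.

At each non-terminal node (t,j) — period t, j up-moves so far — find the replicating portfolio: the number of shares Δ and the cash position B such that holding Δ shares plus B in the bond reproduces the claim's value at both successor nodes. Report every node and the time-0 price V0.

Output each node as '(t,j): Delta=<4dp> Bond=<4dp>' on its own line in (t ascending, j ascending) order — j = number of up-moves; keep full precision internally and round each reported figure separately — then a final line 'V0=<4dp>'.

(0,0): Delta=0.2464 Bond=124.6184
(1,0): Delta=1.2128 Bond=25.3485
(1,1): Delta=0.0260 Bond=176.7659
(2,0): Delta=0.5327 Bond=71.8536
(2,1): Delta=1.3679 Bond=5.7830
(2,2): Delta=-0.2799 Bond=264.3846
(3,0): Delta=0.9697 Bond=56.6037
(3,1): Delta=0.4330 Bond=82.9267
(3,2): Delta=1.5811 Bond=-28.7793
(3,3): Delta=-0.7043 Bond=412.3659
V0=167.4927

No-arbitrage ⇒ martingale measure with p* = (R−d)/(u−d) = 0.6885.
At expiry t=4: V(4,0)=83.8000, V(4,1)=108.3300, V(4,2)=130.0600, V(4,3)=287.4700, V(4,4)=148.3600
  t=3,j=0: stock 41.4691 → up 51.0070 (V=108.3300), down 25.7108 (V=83.8000). Price 96.8168; hedge Δ=0.9697, bond B=56.6037.
  t=3,j=1: stock 82.2693 → up 101.1912 (V=130.0600), down 51.0070 (V=108.3300). Price 118.5497; hedge Δ=0.4330, bond B=82.9267.
  t=3,j=2: stock 163.2117 → up 200.7503 (V=287.4700), down 101.1912 (V=130.0600). Price 229.2699; hedge Δ=1.5811, bond B=-28.7793.
  t=3,j=3: stock 323.7909 → up 398.2628 (V=148.3600), down 200.7503 (V=287.4700). Price 184.3167; hedge Δ=-0.7043, bond B=412.3659.
  t=2,j=0: stock 66.8856 → up 82.2693 (V=118.5497), down 41.4691 (V=96.8168). Price 107.4812; hedge Δ=0.5327, bond B=71.8536.
  t=2,j=1: stock 132.6924 → up 163.2117 (V=229.2699), down 82.2693 (V=118.5497). Price 187.2916; hedge Δ=1.3679, bond B=5.7830.
  t=2,j=2: stock 263.2446 → up 323.7909 (V=184.3167), down 163.2117 (V=229.2699). Price 190.6909; hedge Δ=-0.2799, bond B=264.3846.
  t=1,j=0: stock 107.8800 → up 132.6924 (V=187.2916), down 66.8856 (V=107.4812). Price 156.1852; hedge Δ=1.2128, bond B=25.3485.
  t=1,j=1: stock 214.0200 → up 263.2446 (V=190.6909), down 132.6924 (V=187.2916). Price 182.3385; hedge Δ=0.0260, bond B=176.7659.
  t=0,j=0: stock 174.0000 → up 214.0200 (V=182.3385), down 107.8800 (V=156.1852). Price 167.4927; hedge Δ=0.2464, bond B=124.6184.
The time-0 hedge costs 167.4927, which is the no-arbitrage price.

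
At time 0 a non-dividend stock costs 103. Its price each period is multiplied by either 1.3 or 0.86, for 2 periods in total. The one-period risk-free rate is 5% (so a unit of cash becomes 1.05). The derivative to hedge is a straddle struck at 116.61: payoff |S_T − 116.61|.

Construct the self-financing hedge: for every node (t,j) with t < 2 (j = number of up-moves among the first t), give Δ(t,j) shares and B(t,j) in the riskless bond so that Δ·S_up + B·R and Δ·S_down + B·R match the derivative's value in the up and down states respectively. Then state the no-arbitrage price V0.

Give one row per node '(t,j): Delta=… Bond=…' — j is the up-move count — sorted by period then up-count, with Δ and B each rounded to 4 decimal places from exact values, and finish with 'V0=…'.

Since d<R<u, set p* = (R−d)/(u−d) = 0.4318; price each node as the discounted p*-expectation of its children.
Terminal values V(2,·): V(2,0)=40.4312, V(2,1)=1.4560, V(2,2)=57.4600
Node (1,0) S=88.5800: V=(p*·1.4560+(1−p*)·40.4312)/1.05=22.4771; Δ=(1.4560−40.4312)/(115.1540−76.1788)=-1.0000; B=V−Δ·S=111.0571
Node (1,1) S=133.9000: V=(p*·57.4600+(1−p*)·1.4560)/1.05=24.4186; Δ=(57.4600−1.4560)/(174.0700−115.1540)=0.9506; B=V−Δ·S=-102.8632
Node (0,0) S=103.0000: V=(p*·24.4186+(1−p*)·22.4771)/1.05=22.2052; Δ=(24.4186−22.4771)/(133.9000−88.5800)=0.0428; B=V−Δ·S=17.7928
Check: Δ(0,0)·S0 + B(0,0) = 22.2052 = V0.

(0,0): Delta=0.0428 Bond=17.7928
(1,0): Delta=-1.0000 Bond=111.0571
(1,1): Delta=0.9506 Bond=-102.8632
V0=22.2052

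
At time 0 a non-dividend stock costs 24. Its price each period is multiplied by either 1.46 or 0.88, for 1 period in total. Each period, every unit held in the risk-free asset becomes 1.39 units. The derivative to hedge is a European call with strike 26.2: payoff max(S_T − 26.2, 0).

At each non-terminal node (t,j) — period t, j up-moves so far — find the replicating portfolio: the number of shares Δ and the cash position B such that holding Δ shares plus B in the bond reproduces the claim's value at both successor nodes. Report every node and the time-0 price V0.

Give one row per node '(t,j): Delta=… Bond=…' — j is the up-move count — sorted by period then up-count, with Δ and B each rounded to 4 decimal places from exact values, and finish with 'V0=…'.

Risk-neutral probability p* = (R−d)/(u−d) = (1.39−0.88)/(1.46−0.88) = 0.8793.
Payoff layer (t=1): V(1,0)=0.0000, V(1,1)=8.8400
Node (0,0) S=24.0000: V=(p*·8.8400+(1−p*)·0.0000)/1.39=5.5922; Δ=(8.8400−0.0000)/(35.0400−21.1200)=0.6351; B=V−Δ·S=-9.6492
The time-0 hedge costs 5.5922, which is the no-arbitrage price.

(0,0): Delta=0.6351 Bond=-9.6492
V0=5.5922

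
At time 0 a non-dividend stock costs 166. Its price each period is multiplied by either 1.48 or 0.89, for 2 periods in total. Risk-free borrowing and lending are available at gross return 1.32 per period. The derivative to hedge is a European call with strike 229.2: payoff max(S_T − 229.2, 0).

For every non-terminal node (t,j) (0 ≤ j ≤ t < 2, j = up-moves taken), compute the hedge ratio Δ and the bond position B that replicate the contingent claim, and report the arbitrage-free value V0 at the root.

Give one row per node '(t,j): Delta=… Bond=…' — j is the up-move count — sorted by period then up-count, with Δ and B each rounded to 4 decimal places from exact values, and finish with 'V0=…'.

(0,0): Delta=0.7577 Bond=-84.8060
(1,0): Delta=0.0000 Bond=0.0000
(1,1): Delta=0.9273 Bond=-153.5975
V0=40.9737

Under the risk-neutral measure, an up-move has probability p* = (R−d)/(u−d) = 0.7288 and values discount at R = 1.32.
At expiry t=2: V(2,0)=0.0000, V(2,1)=0.0000, V(2,2)=134.4064
(1,0): S=147.7400. Δ = (V_up−V_dn)/(S_up−S_dn) = (0.0000−0.0000)/(218.6552−131.4886) = 0.0000. V = [p*·0.0000 + (1−p*)·0.0000]/1.32 = 0.0000. B = V − Δ·S = 0.0000.
(1,1): S=245.6800. Δ = (V_up−V_dn)/(S_up−S_dn) = (134.4064−0.0000)/(363.6064−218.6552) = 0.9273. V = [p*·134.4064 + (1−p*)·0.0000]/1.32 = 74.2100. B = V − Δ·S = -153.5975.
(0,0): S=166.0000. Δ = (V_up−V_dn)/(S_up−S_dn) = (74.2100−0.0000)/(245.6800−147.7400) = 0.7577. V = [p*·74.2100 + (1−p*)·0.0000]/1.32 = 40.9737. B = V − Δ·S = -84.8060.
Self-financing check: at every node Δ·S+B equals the discounted successor values.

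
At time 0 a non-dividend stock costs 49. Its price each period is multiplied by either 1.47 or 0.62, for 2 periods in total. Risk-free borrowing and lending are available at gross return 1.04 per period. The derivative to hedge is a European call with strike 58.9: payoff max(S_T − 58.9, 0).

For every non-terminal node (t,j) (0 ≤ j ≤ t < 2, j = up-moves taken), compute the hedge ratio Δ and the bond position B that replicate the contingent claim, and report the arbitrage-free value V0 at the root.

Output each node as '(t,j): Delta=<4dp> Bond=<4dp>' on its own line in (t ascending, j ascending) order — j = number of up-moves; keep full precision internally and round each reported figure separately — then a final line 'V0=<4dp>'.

No-arbitrage ⇒ martingale measure with p* = (R−d)/(u−d) = 0.4941.
Terminal values V(2,·): V(2,0)=0.0000, V(2,1)=0.0000, V(2,2)=46.9841
(1,0): S=30.3800. Δ = (V_up−V_dn)/(S_up−S_dn) = (0.0000−0.0000)/(44.6586−18.8356) = 0.0000. V = [p*·0.0000 + (1−p*)·0.0000]/1.04 = 0.0000. B = V − Δ·S = 0.0000.
(1,1): S=72.0300. Δ = (V_up−V_dn)/(S_up−S_dn) = (46.9841−0.0000)/(105.8841−44.6586) = 0.7674. V = [p*·46.9841 + (1−p*)·0.0000]/1.04 = 22.3228. B = V − Δ·S = -32.9526.
(0,0): S=49.0000. Δ = (V_up−V_dn)/(S_up−S_dn) = (22.3228−0.0000)/(72.0300−30.3800) = 0.5360. V = [p*·22.3228 + (1−p*)·0.0000]/1.04 = 10.6058. B = V − Δ·S = -15.6562.
Root portfolio cost Δ·49+B reproduces V0=10.6058.

(0,0): Delta=0.5360 Bond=-15.6562
(1,0): Delta=0.0000 Bond=0.0000
(1,1): Delta=0.7674 Bond=-32.9526
V0=10.6058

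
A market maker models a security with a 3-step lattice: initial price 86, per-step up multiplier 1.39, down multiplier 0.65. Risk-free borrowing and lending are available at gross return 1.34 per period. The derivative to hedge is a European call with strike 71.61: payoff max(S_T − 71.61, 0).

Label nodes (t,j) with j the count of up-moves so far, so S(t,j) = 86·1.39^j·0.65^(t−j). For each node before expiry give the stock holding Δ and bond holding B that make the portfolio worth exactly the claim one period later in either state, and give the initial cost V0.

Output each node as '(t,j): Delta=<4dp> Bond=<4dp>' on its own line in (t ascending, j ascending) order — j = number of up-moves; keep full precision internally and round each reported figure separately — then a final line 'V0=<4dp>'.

Under the risk-neutral measure, an up-move has probability p* = (R−d)/(u−d) = 0.9324 and values discount at R = 1.34.
Terminal payoffs: V(3,0)=0.0000, V(3,1)=0.0000, V(3,2)=36.3944, V(3,3)=159.3532
(2,0): S=36.3350. Δ = (V_up−V_dn)/(S_up−S_dn) = (0.0000−0.0000)/(50.5056−23.6178) = 0.0000. V = [p*·0.0000 + (1−p*)·0.0000]/1.34 = 0.0000. B = V − Δ·S = 0.0000.
(2,1): S=77.7010. Δ = (V_up−V_dn)/(S_up−S_dn) = (36.3944−0.0000)/(108.0044−50.5056) = 0.6330. V = [p*·36.3944 + (1−p*)·0.0000]/1.34 = 25.3249. B = V − Δ·S = -23.8568.
(2,2): S=166.1606. Δ = (V_up−V_dn)/(S_up−S_dn) = (159.3532−36.3944)/(230.9632−108.0044) = 1.0000. V = [p*·159.3532 + (1−p*)·36.3944]/1.34 = 112.7203. B = V − Δ·S = -53.4403.
(1,0): S=55.9000. Δ = (V_up−V_dn)/(S_up−S_dn) = (25.3249−0.0000)/(77.7010−36.3350) = 0.6122. V = [p*·25.3249 + (1−p*)·0.0000]/1.34 = 17.6222. B = V − Δ·S = -16.6006.
(1,1): S=119.5400. Δ = (V_up−V_dn)/(S_up−S_dn) = (112.7203−25.3249)/(166.1606−77.7010) = 0.9880. V = [p*·112.7203 + (1−p*)·25.3249]/1.34 = 79.7128. B = V − Δ·S = -38.3891.
(0,0): S=86.0000. Δ = (V_up−V_dn)/(S_up−S_dn) = (79.7128−17.6222)/(119.5400−55.9000) = 0.9757. V = [p*·79.7128 + (1−p*)·17.6222]/1.34 = 56.3564. B = V − Δ·S = -27.5499.
Check: Δ(0,0)·S0 + B(0,0) = 56.3564 = V0.

(0,0): Delta=0.9757 Bond=-27.5499
(1,0): Delta=0.6122 Bond=-16.6006
(1,1): Delta=0.9880 Bond=-38.3891
(2,0): Delta=0.0000 Bond=0.0000
(2,1): Delta=0.6330 Bond=-23.8568
(2,2): Delta=1.0000 Bond=-53.4403
V0=56.3564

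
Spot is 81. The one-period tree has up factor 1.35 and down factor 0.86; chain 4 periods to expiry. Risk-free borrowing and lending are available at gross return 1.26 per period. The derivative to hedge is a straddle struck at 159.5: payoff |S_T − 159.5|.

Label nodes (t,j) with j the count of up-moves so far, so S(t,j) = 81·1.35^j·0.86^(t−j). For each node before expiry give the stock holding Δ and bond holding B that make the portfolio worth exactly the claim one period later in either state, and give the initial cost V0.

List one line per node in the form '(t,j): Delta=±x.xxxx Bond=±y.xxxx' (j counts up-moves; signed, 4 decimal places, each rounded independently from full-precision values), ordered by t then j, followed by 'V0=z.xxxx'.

(0,0): Delta=0.4481 Bond=-11.6479
(1,0): Delta=-0.7076 Bond=65.8316
(1,1): Delta=0.6138 Bond=-32.7906
(2,0): Delta=-1.0000 Bond=100.4661
(2,1): Delta=-0.6657 Bond=79.0063
(2,2): Delta=0.7972 Bond=-68.3887
(3,0): Delta=-1.0000 Bond=126.5873
(3,1): Delta=-1.0000 Bond=126.5873
(3,2): Delta=-0.6177 Bond=93.4640
(3,3): Delta=1.0000 Bond=-126.5873
V0=24.6521

Risk-neutral probability p* = (R−d)/(u−d) = (1.26−0.86)/(1.35−0.86) = 0.8163.
Terminal payoffs: V(4,0)=115.1923, V(4,1)=89.9473, V(4,2)=50.3184, V(4,3)=11.8897, V(4,4)=109.5420
Node (3,0) S=51.5205: V=(p*·89.9473+(1−p*)·115.1923)/1.26=75.0668; Δ=(89.9473−115.1923)/(69.5527−44.3077)=-1.0000; B=V−Δ·S=126.5873
Node (3,1) S=80.8753: V=(p*·50.3184+(1−p*)·89.9473)/1.26=45.7120; Δ=(50.3184−89.9473)/(109.1816−69.5527)=-1.0000; B=V−Δ·S=126.5873
Node (3,2) S=126.9554: V=(p*·11.8897+(1−p*)·50.3184)/1.26=15.0381; Δ=(11.8897−50.3184)/(171.3897−109.1816)=-0.6177; B=V−Δ·S=93.4640
Node (3,3) S=199.2904: V=(p*·109.5420+(1−p*)·11.8897)/1.26=72.7031; Δ=(109.5420−11.8897)/(269.0420−171.3897)=1.0000; B=V−Δ·S=-126.5873
Node (2,0) S=59.9076: V=(p*·45.7120+(1−p*)·75.0668)/1.26=40.5585; Δ=(45.7120−75.0668)/(80.8753−51.5205)=-1.0000; B=V−Δ·S=100.4661
Node (2,1) S=94.0410: V=(p*·15.0381+(1−p*)·45.7120)/1.26=16.4064; Δ=(15.0381−45.7120)/(126.9554−80.8753)=-0.6657; B=V−Δ·S=79.0063
Node (2,2) S=147.6225: V=(p*·72.7031+(1−p*)·15.0381)/1.26=49.2949; Δ=(72.7031−15.0381)/(199.2904−126.9554)=0.7972; B=V−Δ·S=-68.3887
Node (1,0) S=69.6600: V=(p*·16.4064+(1−p*)·40.5585)/1.26=16.5417; Δ=(16.4064−40.5585)/(94.0410−59.9076)=-0.7076; B=V−Δ·S=65.8316
Node (1,1) S=109.3500: V=(p*·49.2949+(1−p*)·16.4064)/1.26=34.3287; Δ=(49.2949−16.4064)/(147.6225−94.0410)=0.6138; B=V−Δ·S=-32.7906
Node (0,0) S=81.0000: V=(p*·34.3287+(1−p*)·16.5417)/1.26=24.6521; Δ=(34.3287−16.5417)/(109.3500−69.6600)=0.4481; B=V−Δ·S=-11.6479
Check: Δ(0,0)·S0 + B(0,0) = 24.6521 = V0.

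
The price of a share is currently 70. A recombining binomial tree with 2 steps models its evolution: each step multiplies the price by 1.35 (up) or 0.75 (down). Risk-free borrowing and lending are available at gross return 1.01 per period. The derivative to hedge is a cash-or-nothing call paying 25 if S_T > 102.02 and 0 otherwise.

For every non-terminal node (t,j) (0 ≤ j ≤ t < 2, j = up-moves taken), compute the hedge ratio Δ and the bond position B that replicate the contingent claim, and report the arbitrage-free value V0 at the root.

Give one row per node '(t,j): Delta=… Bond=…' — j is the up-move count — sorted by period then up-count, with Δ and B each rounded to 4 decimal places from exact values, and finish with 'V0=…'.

(0,0): Delta=0.2554 Bond=-13.2748
(1,0): Delta=0.0000 Bond=0.0000
(1,1): Delta=0.4409 Bond=-30.9406
V0=4.6019

Since d<R<u, set p* = (R−d)/(u−d) = 0.4333; price each node as the discounted p*-expectation of its children.
Terminal payoffs: V(2,0)=0.0000, V(2,1)=0.0000, V(2,2)=25.0000
(1,0): S=52.5000. Δ = (V_up−V_dn)/(S_up−S_dn) = (0.0000−0.0000)/(70.8750−39.3750) = 0.0000. V = [p*·0.0000 + (1−p*)·0.0000]/1.01 = 0.0000. B = V − Δ·S = 0.0000.
(1,1): S=94.5000. Δ = (V_up−V_dn)/(S_up−S_dn) = (25.0000−0.0000)/(127.5750−70.8750) = 0.4409. V = [p*·25.0000 + (1−p*)·0.0000]/1.01 = 10.7261. B = V − Δ·S = -30.9406.
(0,0): S=70.0000. Δ = (V_up−V_dn)/(S_up−S_dn) = (10.7261−0.0000)/(94.5000−52.5000) = 0.2554. V = [p*·10.7261 + (1−p*)·0.0000]/1.01 = 4.6019. B = V − Δ·S = -13.2748.
Each (Δ,B) replicates both successor values, so the strategy is self-financing and V0 is arbitrage-free.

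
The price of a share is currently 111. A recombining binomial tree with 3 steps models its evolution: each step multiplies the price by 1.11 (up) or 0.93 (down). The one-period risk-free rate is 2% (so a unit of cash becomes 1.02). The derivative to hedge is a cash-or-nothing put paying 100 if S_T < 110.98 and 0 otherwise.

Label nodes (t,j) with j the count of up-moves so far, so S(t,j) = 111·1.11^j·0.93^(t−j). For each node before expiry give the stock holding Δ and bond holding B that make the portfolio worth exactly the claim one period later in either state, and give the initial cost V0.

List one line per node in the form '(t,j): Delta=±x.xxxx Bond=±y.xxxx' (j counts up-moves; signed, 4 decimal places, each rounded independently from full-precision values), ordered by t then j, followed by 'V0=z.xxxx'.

(0,0): Delta=-2.4053 Bond=314.1074
(1,0): Delta=-2.6381 Bond=344.4188
(1,1): Delta=-2.2103 Bond=296.3604
(2,0): Delta=0.0000 Bond=98.0392
(2,1): Delta=-4.8484 Bond=604.5752
(2,2): Delta=0.0000 Bond=0.0000
V0=47.1161

No-arbitrage ⇒ martingale measure with p* = (R−d)/(u−d) = 0.5000.
Payoff layer (t=3): V(3,0)=100.0000, V(3,1)=100.0000, V(3,2)=0.0000, V(3,3)=0.0000
Node (2,0) S=96.0039: V=(p*·100.0000+(1−p*)·100.0000)/1.02=98.0392; Δ=(100.0000−100.0000)/(106.5643−89.2836)=0.0000; B=V−Δ·S=98.0392
Node (2,1) S=114.5853: V=(p*·0.0000+(1−p*)·100.0000)/1.02=49.0196; Δ=(0.0000−100.0000)/(127.1897−106.5643)=-4.8484; B=V−Δ·S=604.5752
Node (2,2) S=136.7631: V=(p*·0.0000+(1−p*)·0.0000)/1.02=0.0000; Δ=(0.0000−0.0000)/(151.8070−127.1897)=0.0000; B=V−Δ·S=0.0000
Node (1,0) S=103.2300: V=(p*·49.0196+(1−p*)·98.0392)/1.02=72.0877; Δ=(49.0196−98.0392)/(114.5853−96.0039)=-2.6381; B=V−Δ·S=344.4188
Node (1,1) S=123.2100: V=(p*·0.0000+(1−p*)·49.0196)/1.02=24.0292; Δ=(0.0000−49.0196)/(136.7631−114.5853)=-2.2103; B=V−Δ·S=296.3604
Node (0,0) S=111.0000: V=(p*·24.0292+(1−p*)·72.0877)/1.02=47.1161; Δ=(24.0292−72.0877)/(123.2100−103.2300)=-2.4053; B=V−Δ·S=314.1074
Self-financing check: at every node Δ·S+B equals the discounted successor values.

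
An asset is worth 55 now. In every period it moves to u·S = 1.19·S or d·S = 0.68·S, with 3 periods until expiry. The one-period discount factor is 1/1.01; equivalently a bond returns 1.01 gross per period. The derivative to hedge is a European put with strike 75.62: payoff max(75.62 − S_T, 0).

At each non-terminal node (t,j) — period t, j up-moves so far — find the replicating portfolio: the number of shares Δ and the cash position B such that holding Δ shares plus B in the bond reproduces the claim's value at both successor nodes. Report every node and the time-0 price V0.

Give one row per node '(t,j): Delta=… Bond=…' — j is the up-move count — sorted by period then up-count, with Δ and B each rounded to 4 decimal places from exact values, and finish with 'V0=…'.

No-arbitrage ⇒ martingale measure with p* = (R−d)/(u−d) = 0.6471.
At expiry t=3: V(3,0)=58.3262, V(3,1)=45.3559, V(3,2)=22.6579, V(3,3)=0.0000
(2,0): S=25.4320. Δ = (V_up−V_dn)/(S_up−S_dn) = (45.3559−58.3262)/(30.2641−17.2938) = -1.0000. V = [p*·45.3559 + (1−p*)·58.3262]/1.01 = 49.4393. B = V − Δ·S = 74.8713.
(2,1): S=44.5060. Δ = (V_up−V_dn)/(S_up−S_dn) = (22.6579−45.3559)/(52.9621−30.2641) = -1.0000. V = [p*·22.6579 + (1−p*)·45.3559]/1.01 = 30.3653. B = V − Δ·S = 74.8713.
(2,2): S=77.8855. Δ = (V_up−V_dn)/(S_up−S_dn) = (0.0000−22.6579)/(92.6837−52.9621) = -0.5704. V = [p*·0.0000 + (1−p*)·22.6579]/1.01 = 7.9177. B = V − Δ·S = 52.3449.
(1,0): S=37.4000. Δ = (V_up−V_dn)/(S_up−S_dn) = (30.3653−49.4393)/(44.5060−25.4320) = -1.0000. V = [p*·30.3653 + (1−p*)·49.4393]/1.01 = 36.7300. B = V − Δ·S = 74.1300.
(1,1): S=65.4500. Δ = (V_up−V_dn)/(S_up−S_dn) = (7.9177−30.3653)/(77.8855−44.5060) = -0.6725. V = [p*·7.9177 + (1−p*)·30.3653]/1.01 = 15.6836. B = V − Δ·S = 59.6984.
(0,0): S=55.0000. Δ = (V_up−V_dn)/(S_up−S_dn) = (15.6836−36.7300)/(65.4500−37.4000) = -0.7503. V = [p*·15.6836 + (1−p*)·36.7300]/1.01 = 22.8829. B = V − Δ·S = 64.1504.
Each (Δ,B) replicates both successor values, so the strategy is self-financing and V0 is arbitrage-free.

(0,0): Delta=-0.7503 Bond=64.1504
(1,0): Delta=-1.0000 Bond=74.1300
(1,1): Delta=-0.6725 Bond=59.6984
(2,0): Delta=-1.0000 Bond=74.8713
(2,1): Delta=-1.0000 Bond=74.8713
(2,2): Delta=-0.5704 Bond=52.3449
V0=22.8829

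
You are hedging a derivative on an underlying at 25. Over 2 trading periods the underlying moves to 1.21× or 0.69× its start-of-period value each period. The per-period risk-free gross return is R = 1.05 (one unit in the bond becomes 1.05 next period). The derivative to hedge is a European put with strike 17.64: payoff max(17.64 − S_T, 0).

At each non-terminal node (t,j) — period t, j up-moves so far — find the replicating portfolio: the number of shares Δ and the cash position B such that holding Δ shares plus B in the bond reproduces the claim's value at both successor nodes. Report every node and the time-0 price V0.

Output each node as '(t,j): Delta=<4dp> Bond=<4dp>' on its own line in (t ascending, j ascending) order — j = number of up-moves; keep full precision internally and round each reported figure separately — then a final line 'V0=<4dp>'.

Under the risk-neutral measure, an up-move has probability p* = (R−d)/(u−d) = 0.6923 and values discount at R = 1.05.
At expiry t=2: V(2,0)=5.7375, V(2,1)=0.0000, V(2,2)=0.0000
Node (1,0) S=17.2500: V=(p*·0.0000+(1−p*)·5.7375)/1.05=1.6813; Δ=(0.0000−5.7375)/(20.8725−11.9025)=-0.6396; B=V−Δ·S=12.7150
Node (1,1) S=30.2500: V=(p*·0.0000+(1−p*)·0.0000)/1.05=0.0000; Δ=(0.0000−0.0000)/(36.6025−20.8725)=0.0000; B=V−Δ·S=0.0000
Node (0,0) S=25.0000: V=(p*·0.0000+(1−p*)·1.6813)/1.05=0.4927; Δ=(0.0000−1.6813)/(30.2500−17.2500)=-0.1293; B=V−Δ·S=3.7260
Each (Δ,B) replicates both successor values, so the strategy is self-financing and V0 is arbitrage-free.

(0,0): Delta=-0.1293 Bond=3.7260
(1,0): Delta=-0.6396 Bond=12.7150
(1,1): Delta=0.0000 Bond=0.0000
V0=0.4927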